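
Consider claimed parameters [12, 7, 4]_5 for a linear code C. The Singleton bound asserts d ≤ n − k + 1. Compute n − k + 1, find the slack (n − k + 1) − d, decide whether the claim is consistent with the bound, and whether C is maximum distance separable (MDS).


Singleton RHS = n − k + 1 = 6, slack = 2, bound satisfied, not MDS.

Singleton bound: d ≤ n − k + 1.
Here n = 12, k = 7, so n − k + 1 = 6.
Given d = 4, check d ≤ 6: YES.
Slack = (n − k + 1) − d = 2.
The code is NOT MDS (slack = 2 > 0).
Description: the claimed parameters are [12, 7, 4]_5; such a code would be non-MDS.


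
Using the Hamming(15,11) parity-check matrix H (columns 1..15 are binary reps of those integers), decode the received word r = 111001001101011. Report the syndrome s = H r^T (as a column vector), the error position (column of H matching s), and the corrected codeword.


s = (1, 0, 0, 0)^T, error position = 8, corrected codeword c = 111001011101011

Compute s = H r^T mod 2 one row at a time:
  s_1 = 0 + 1 + 1 + 0 + 1 + 0 + 1 + 1 = 5 ≡ 1 (mod 2).
  s_2 = 0 + 0 + 1 + 0 + 1 + 0 + 1 + 1 = 4 ≡ 0 (mod 2).
  s_3 = 1 + 1 + 1 + 0 + 1 + 0 + 1 + 1 = 6 ≡ 0 (mod 2).
  s_4 = 1 + 1 + 0 + 0 + 1 + 0 + 0 + 1 = 4 ≡ 0 (mod 2).
s = (1, 0, 0, 0)^T — this equals column 8 of H (binary 1000), so error is at position 8.
Correct: flip bit 8 of r = 111001001101011 to get c = 111001011101011.


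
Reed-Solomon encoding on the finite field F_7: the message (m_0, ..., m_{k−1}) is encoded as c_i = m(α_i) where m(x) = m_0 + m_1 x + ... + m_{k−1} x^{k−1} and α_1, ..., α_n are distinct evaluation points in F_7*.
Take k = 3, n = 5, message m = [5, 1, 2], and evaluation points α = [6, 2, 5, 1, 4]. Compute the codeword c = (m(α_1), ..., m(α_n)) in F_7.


c = [6, 1, 4, 1, 6]

Message polynomial: m(x) = 5 + 1·x + 2·x^2 (mod 7).
For each evaluation point α_i, compute m(α_i) mod 7:
  α_1 = 6: Horner steps 2 → 6 → 6, so m(6) = 6.
  α_2 = 2: Horner steps 2 → 5 → 1, so m(2) = 1.
  α_3 = 5: Horner steps 2 → 4 → 4, so m(5) = 4.
  α_4 = 1: Horner steps 2 → 3 → 1, so m(1) = 1.
  α_5 = 4: Horner steps 2 → 2 → 6, so m(4) = 6.
Codeword c = [6, 1, 4, 1, 6] ∈ F_7^5.


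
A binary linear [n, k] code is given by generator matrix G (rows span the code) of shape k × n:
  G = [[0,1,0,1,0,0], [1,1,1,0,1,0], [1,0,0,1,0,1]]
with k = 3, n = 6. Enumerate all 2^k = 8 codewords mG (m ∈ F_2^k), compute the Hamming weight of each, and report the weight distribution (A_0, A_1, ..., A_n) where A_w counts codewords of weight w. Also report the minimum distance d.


Weight distribution: A_0 = 1, A_2 = 1, A_3 = 3, A_4 = 2, A_5 = 1. Minimum distance d = 2.

Enumerate all 2^3 = 8 messages m ∈ F_2^3.
For each, compute codeword c = mG in F_2^6, then tally its weight.
  m = 000 → c = 000000, weight = 0.
  m = 100 → c = 010100, weight = 2.
  m = 010 → c = 111010, weight = 4.
  m = 110 → c = 101110, weight = 4.
  m = 001 → c = 100101, weight = 3.
  m = 101 → c = 110001, weight = 3.
  m = 011 → c = 011111, weight = 5.
  m = 111 → c = 001011, weight = 3.
Tally weights:
  weight 0: 1 codewords.
  weight 2: 1 codewords.
  weight 3: 3 codewords.
  weight 4: 2 codewords.
  weight 5: 1 codewords.
Minimum distance d = smallest w > 0 with A_w > 0 = 2.
Sanity: Σ A_w = 8 = 2^3 = 8 ✓.


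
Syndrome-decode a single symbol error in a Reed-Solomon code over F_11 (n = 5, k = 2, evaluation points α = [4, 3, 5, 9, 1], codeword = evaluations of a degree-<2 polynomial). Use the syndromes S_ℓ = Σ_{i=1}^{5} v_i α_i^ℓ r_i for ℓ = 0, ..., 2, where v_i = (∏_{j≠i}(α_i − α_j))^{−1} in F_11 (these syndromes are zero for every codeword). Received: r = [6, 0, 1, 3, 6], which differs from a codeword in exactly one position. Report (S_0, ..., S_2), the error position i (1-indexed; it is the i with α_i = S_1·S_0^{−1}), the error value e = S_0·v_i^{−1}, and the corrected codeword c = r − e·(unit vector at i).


S = (8, 8, 8), error at position 5, error magnitude e = 7, c = [6, 0, 1, 3, 10].

Step 1: column multipliers v_i = (∏_{j≠i}(α_i − α_j))^{−1} mod 11.
  i = 1 (α = 4): (4−3)(4−5)(4−9)(4−1) = 1·(−1)·(−5)·3 = 15 ≡ 4, so v_1 = 4^{−1} = 3 (mod 11).
  i = 2 (α = 3): (3−4)(3−5)(3−9)(3−1) = (−1)·(−2)·(−6)·2 = −24 ≡ 9, so v_2 = 9^{−1} = 5 (mod 11).
  i = 3 (α = 5): (5−4)(5−3)(5−9)(5−1) = 1·2·(−4)·4 = −32 ≡ 1, so v_3 = 1^{−1} = 1 (mod 11).
  i = 4 (α = 9): (9−4)(9−3)(9−5)(9−1) = 5·6·4·8 = 960 ≡ 3, so v_4 = 3^{−1} = 4 (mod 11).
  i = 5 (α = 1): (1−4)(1−3)(1−5)(1−9) = (−3)·(−2)·(−4)·(−8) = 192 ≡ 5, so v_5 = 5^{−1} = 9 (mod 11).
  v = [3, 5, 1, 4, 9].
Step 2: syndromes of r = [6, 0, 1, 3, 6] (all sums mod 11).
  S_0 = Σ v_i r_i = 3·6 + 5·0 + 1·1 + 4·3 + 9·6 = 85 ≡ 8.
  S_1 = Σ v_i α_i r_i = 3·4·6 + 5·3·0 + 1·5·1 + 4·9·3 + 9·1·6 = 239 ≡ 8.
  α_i^2 mod 11 = [5, 9, 3, 4, 1].
  S_2 = Σ v_i α_i^2 r_i = 3·5·6 + 5·9·0 + 1·3·1 + 4·4·3 + 9·1·6 = 195 ≡ 8.
  S = (8, 8, 8) ≠ 0, so r is not a codeword (an error is present).
Step 3: locate the error. For a single error e at position i, S_ℓ = v_i·e·α_i^ℓ, so α_err = S_1/S_0.
  S_0^{−1} = 8^{−1} = 7 (mod 11), so α_err = 8·7 = 56 ≡ 1 = α_5. Error position i = 5.
  Consistency check: S_2/S_1 = 8·7 = 56 ≡ 1 = α_err ✓ (single-error assumption holds).
Step 4: error magnitude e = S_0/v_5 = S_0·∏_{j≠5}(α_5 − α_j) = 8·5 = 40 ≡ 7 (mod 11).
Step 5: correct position 5: c_5 = r_5 − e = 6 − 7 ≡ 10 (mod 11). Hence c = [6, 0, 1, 3, 10].
  Check: interpolating c through the α_i gives m(x) = 4 + 6·x (degree < 2) with m(α_i) = c_i for every i, so c is indeed a codeword.


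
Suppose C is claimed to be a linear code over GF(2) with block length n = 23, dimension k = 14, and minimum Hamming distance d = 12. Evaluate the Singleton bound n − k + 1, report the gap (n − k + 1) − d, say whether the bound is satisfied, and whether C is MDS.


Singleton RHS = n − k + 1 = 10, slack = -2, bound violated (no such code; not MDS).

Singleton bound: d ≤ n − k + 1.
Here n = 23, k = 14, so n − k + 1 = 10.
Given d = 12, check d ≤ 10: NO.
Slack = (n − k + 1) − d = -2.
The slack is negative: d = 12 exceeds n − k + 1 = 10 by 2, so the Singleton bound is violated and no linear [23, 14, 12]_2 code can exist. In particular it is not MDS (MDS requires d = n − k + 1 exactly).
Description: the claimed parameters are [23, 14, 12]_2; such a code would be impossible (violates the Singleton bound).


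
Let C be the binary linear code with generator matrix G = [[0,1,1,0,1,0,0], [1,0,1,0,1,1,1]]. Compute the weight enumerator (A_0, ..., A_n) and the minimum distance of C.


Weight distribution: A_0 = 1, A_3 = 1, A_4 = 1, A_5 = 1. Minimum distance d = 3.

Enumerate all 2^2 = 4 messages m ∈ F_2^2.
For each, compute codeword c = mG in F_2^7, then tally its weight.
  m = 00 → c = 0000000, weight = 0.
  m = 10 → c = 0110100, weight = 3.
  m = 01 → c = 1010111, weight = 5.
  m = 11 → c = 1100011, weight = 4.
Tally weights:
  weight 0: 1 codewords.
  weight 3: 1 codewords.
  weight 4: 1 codewords.
  weight 5: 1 codewords.
Minimum distance d = smallest w > 0 with A_w > 0 = 3.
Sanity: Σ A_w = 4 = 2^2 = 4 ✓.


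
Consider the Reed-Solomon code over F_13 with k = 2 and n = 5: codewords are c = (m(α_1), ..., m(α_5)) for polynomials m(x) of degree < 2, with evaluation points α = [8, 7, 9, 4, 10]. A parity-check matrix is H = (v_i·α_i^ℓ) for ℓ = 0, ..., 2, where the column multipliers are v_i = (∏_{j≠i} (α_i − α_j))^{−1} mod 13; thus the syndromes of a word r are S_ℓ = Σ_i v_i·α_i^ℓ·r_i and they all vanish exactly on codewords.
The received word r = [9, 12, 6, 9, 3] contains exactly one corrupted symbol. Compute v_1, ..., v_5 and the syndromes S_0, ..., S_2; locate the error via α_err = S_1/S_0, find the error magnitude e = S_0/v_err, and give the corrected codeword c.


S = (3, 12, 9), error at position 4, error magnitude e = 1, c = [9, 12, 6, 8, 3].

Step 1: column multipliers v_i = (∏_{j≠i}(α_i − α_j))^{−1} mod 13.
  i = 1 (α = 8): (8−7)(8−9)(8−4)(8−10) = 1·(−1)·4·(−2) = 8 ≡ 8, so v_1 = 8^{−1} = 5 (mod 13).
  i = 2 (α = 7): (7−8)(7−9)(7−4)(7−10) = (−1)·(−2)·3·(−3) = −18 ≡ 8, so v_2 = 8^{−1} = 5 (mod 13).
  i = 3 (α = 9): (9−8)(9−7)(9−4)(9−10) = 1·2·5·(−1) = −10 ≡ 3, so v_3 = 3^{−1} = 9 (mod 13).
  i = 4 (α = 4): (4−8)(4−7)(4−9)(4−10) = (−4)·(−3)·(−5)·(−6) = 360 ≡ 9, so v_4 = 9^{−1} = 3 (mod 13).
  i = 5 (α = 10): (10−8)(10−7)(10−9)(10−4) = 2·3·1·6 = 36 ≡ 10, so v_5 = 10^{−1} = 4 (mod 13).
  v = [5, 5, 9, 3, 4].
Step 2: syndromes of r = [9, 12, 6, 9, 3] (all sums mod 13).
  S_0 = Σ v_i r_i = 5·9 + 5·12 + 9·6 + 3·9 + 4·3 = 198 ≡ 3.
  S_1 = Σ v_i α_i r_i = 5·8·9 + 5·7·12 + 9·9·6 + 3·4·9 + 4·10·3 = 1494 ≡ 12.
  α_i^2 mod 13 = [12, 10, 3, 3, 9].
  S_2 = Σ v_i α_i^2 r_i = 5·12·9 + 5·10·12 + 9·3·6 + 3·3·9 + 4·9·3 = 1491 ≡ 9.
  S = (3, 12, 9) ≠ 0, so r is not a codeword (an error is present).
Step 3: locate the error. For a single error e at position i, S_ℓ = v_i·e·α_i^ℓ, so α_err = S_1/S_0.
  S_0^{−1} = 3^{−1} = 9 (mod 13), so α_err = 12·9 = 108 ≡ 4 = α_4. Error position i = 4.
  Consistency check: S_2/S_1 = 9·12 = 108 ≡ 4 = α_err ✓ (single-error assumption holds).
Step 4: error magnitude e = S_0/v_4 = S_0·∏_{j≠4}(α_4 − α_j) = 3·9 = 27 ≡ 1 (mod 13).
Step 5: correct position 4: c_4 = r_4 − e = 9 − 1 ≡ 8 (mod 13). Hence c = [9, 12, 6, 8, 3].
  Check: interpolating c through the α_i gives m(x) = 7 + 10·x (degree < 2) with m(α_i) = c_i for every i, so c is indeed a codeword.


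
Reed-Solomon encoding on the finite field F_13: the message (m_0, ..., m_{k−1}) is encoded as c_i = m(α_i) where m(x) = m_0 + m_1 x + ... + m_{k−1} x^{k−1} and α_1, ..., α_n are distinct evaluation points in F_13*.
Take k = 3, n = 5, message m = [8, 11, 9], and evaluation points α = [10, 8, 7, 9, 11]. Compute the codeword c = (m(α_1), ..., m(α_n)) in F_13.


c = [4, 9, 6, 4, 9]

Message polynomial: m(x) = 8 + 11·x + 9·x^2 (mod 13).
For each evaluation point α_i, compute m(α_i) mod 13:
  α_1 = 10: Horner steps 9 → 10 → 4, so m(10) = 4.
  α_2 = 8: Horner steps 9 → 5 → 9, so m(8) = 9.
  α_3 = 7: Horner steps 9 → 9 → 6, so m(7) = 6.
  α_4 = 9: Horner steps 9 → 1 → 4, so m(9) = 4.
  α_5 = 11: Horner steps 9 → 6 → 9, so m(11) = 9.
Codeword c = [4, 9, 6, 4, 9] ∈ F_13^5.


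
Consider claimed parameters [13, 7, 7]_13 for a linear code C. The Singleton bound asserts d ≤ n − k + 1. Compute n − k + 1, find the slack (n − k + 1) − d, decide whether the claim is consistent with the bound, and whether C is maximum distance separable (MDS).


Singleton RHS = n − k + 1 = 7, slack = 0, bound satisfied, MDS.

Singleton bound: d ≤ n − k + 1.
Here n = 13, k = 7, so n − k + 1 = 7.
Given d = 7, check d ≤ 7: YES.
Slack = (n − k + 1) − d = 0.
The code is MDS (slack = 0).
Description: the claimed parameters are [13, 7, 7]_13; such a code would be MDS (meets Singleton bound).


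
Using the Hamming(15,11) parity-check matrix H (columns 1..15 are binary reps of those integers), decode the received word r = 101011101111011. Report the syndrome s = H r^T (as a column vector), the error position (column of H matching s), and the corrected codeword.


s = (0, 0, 1, 1)^T, error position = 3, corrected codeword c = 100011101111011

Compute s = H r^T mod 2 one row at a time:
  s_1 = 0 + 1 + 1 + 1 + 1 + 0 + 1 + 1 = 6 ≡ 0 (mod 2).
  s_2 = 0 + 1 + 1 + 1 + 1 + 0 + 1 + 1 = 6 ≡ 0 (mod 2).
  s_3 = 0 + 1 + 1 + 1 + 1 + 1 + 1 + 1 = 7 ≡ 1 (mod 2).
  s_4 = 1 + 1 + 1 + 1 + 1 + 1 + 0 + 1 = 7 ≡ 1 (mod 2).
s = (0, 0, 1, 1)^T — this equals column 3 of H (binary 0011), so error is at position 3.
Correct: flip bit 3 of r = 101011101111011 to get c = 100011101111011.


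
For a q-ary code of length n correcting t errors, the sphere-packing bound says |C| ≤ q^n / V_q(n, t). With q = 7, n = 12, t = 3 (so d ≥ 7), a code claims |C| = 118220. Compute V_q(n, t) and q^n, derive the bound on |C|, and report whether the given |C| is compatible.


V_q(n, t) = 49969, q^n = 13841287201, Hamming bound = 276997, |C| = 118220 ≤ bound (satisfied).

Step 1: Compute V_q(n, t) = Σ_{j=0}^3 C(n, j) (q−1)^j.
  j = 0: C(12,0)·(6)^0 = 1·1 = 1.
  j = 1: C(12,1)·(6)^1 = 12·6 = 72.
  j = 2: C(12,2)·(6)^2 = 66·36 = 2376.
  j = 3: C(12,3)·(6)^3 = 220·216 = 47520.
  V_q(n, t) = 1 + 72 + 2376 + 47520 = 49969.
Step 2: q^n = 7^12 = 13841287201.
Step 3: Hamming bound ⌊q^n / V_q(n,t)⌋ = ⌊13841287201/49969⌋ = 276997.
Step 4: Compare |C| = 118220 to 276997: satisfied.
The claimed |C| lies below the Hamming bound.


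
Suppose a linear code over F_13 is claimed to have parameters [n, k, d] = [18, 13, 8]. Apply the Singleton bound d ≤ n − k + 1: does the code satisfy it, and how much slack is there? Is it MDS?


Singleton RHS = n − k + 1 = 6, slack = -2, bound violated (no such code; not MDS).

Singleton bound: d ≤ n − k + 1.
Here n = 18, k = 13, so n − k + 1 = 6.
Given d = 8, check d ≤ 6: NO.
Slack = (n − k + 1) − d = -2.
The slack is negative: d = 8 exceeds n − k + 1 = 6 by 2, so the Singleton bound is violated and no linear [18, 13, 8]_13 code can exist. In particular it is not MDS (MDS requires d = n − k + 1 exactly).
Description: the claimed parameters are [18, 13, 8]_13; such a code would be impossible (violates the Singleton bound).


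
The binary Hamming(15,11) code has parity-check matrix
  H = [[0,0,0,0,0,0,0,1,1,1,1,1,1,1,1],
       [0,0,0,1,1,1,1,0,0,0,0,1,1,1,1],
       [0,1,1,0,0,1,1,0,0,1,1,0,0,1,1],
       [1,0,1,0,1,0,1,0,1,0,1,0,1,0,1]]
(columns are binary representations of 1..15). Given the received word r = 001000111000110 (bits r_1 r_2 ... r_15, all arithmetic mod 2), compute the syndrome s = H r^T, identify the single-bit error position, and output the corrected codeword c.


s = (0, 1, 1, 0)^T, error position = 6, corrected codeword c = 001001111000110

Compute s = H r^T mod 2 one row at a time:
  s_1 = 1 + 1 + 0 + 0 + 0 + 1 + 1 + 0 = 4 ≡ 0 (mod 2).
  s_2 = 0 + 0 + 0 + 1 + 0 + 1 + 1 + 0 = 3 ≡ 1 (mod 2).
  s_3 = 0 + 1 + 0 + 1 + 0 + 0 + 1 + 0 = 3 ≡ 1 (mod 2).
  s_4 = 0 + 1 + 0 + 1 + 1 + 0 + 1 + 0 = 4 ≡ 0 (mod 2).
s = (0, 1, 1, 0)^T — this equals column 6 of H (binary 0110), so error is at position 6.
Correct: flip bit 6 of r = 001000111000110 to get c = 001001111000110.


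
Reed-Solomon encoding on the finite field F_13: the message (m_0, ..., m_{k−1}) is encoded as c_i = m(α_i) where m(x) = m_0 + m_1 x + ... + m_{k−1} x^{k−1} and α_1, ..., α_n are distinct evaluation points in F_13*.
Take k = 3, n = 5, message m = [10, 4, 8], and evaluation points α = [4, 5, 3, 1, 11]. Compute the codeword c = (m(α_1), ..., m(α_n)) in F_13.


c = [11, 9, 3, 9, 8]

Message polynomial: m(x) = 10 + 4·x + 8·x^2 (mod 13).
For each evaluation point α_i, compute m(α_i) mod 13:
  α_1 = 4: Horner steps 8 → 10 → 11, so m(4) = 11.
  α_2 = 5: Horner steps 8 → 5 → 9, so m(5) = 9.
  α_3 = 3: Horner steps 8 → 2 → 3, so m(3) = 3.
  α_4 = 1: Horner steps 8 → 12 → 9, so m(1) = 9.
  α_5 = 11: Horner steps 8 → 1 → 8, so m(11) = 8.
Codeword c = [11, 9, 3, 9, 8] ∈ F_13^5.


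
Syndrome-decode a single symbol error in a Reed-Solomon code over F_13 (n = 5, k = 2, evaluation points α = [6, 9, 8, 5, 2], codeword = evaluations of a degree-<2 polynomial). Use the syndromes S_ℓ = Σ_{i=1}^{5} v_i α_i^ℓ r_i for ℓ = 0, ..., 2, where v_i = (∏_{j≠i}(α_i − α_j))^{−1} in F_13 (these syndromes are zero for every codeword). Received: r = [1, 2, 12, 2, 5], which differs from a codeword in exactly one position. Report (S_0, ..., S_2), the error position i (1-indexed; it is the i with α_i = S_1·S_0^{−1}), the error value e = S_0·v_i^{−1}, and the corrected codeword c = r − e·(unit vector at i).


S = (5, 6, 2), error at position 2, error magnitude e = 4, c = [1, 11, 12, 2, 5].

Step 1: column multipliers v_i = (∏_{j≠i}(α_i − α_j))^{−1} mod 13.
  i = 1 (α = 6): (6−9)(6−8)(6−5)(6−2) = (−3)·(−2)·1·4 = 24 ≡ 11, so v_1 = 11^{−1} = 6 (mod 13).
  i = 2 (α = 9): (9−6)(9−8)(9−5)(9−2) = 3·1·4·7 = 84 ≡ 6, so v_2 = 6^{−1} = 11 (mod 13).
  i = 3 (α = 8): (8−6)(8−9)(8−5)(8−2) = 2·(−1)·3·6 = −36 ≡ 3, so v_3 = 3^{−1} = 9 (mod 13).
  i = 4 (α = 5): (5−6)(5−9)(5−8)(5−2) = (−1)·(−4)·(−3)·3 = −36 ≡ 3, so v_4 = 3^{−1} = 9 (mod 13).
  i = 5 (α = 2): (2−6)(2−9)(2−8)(2−5) = (−4)·(−7)·(−6)·(−3) = 504 ≡ 10, so v_5 = 10^{−1} = 4 (mod 13).
  v = [6, 11, 9, 9, 4].
Step 2: syndromes of r = [1, 2, 12, 2, 5] (all sums mod 13).
  S_0 = Σ v_i r_i = 6·1 + 11·2 + 9·12 + 9·2 + 4·5 = 174 ≡ 5.
  S_1 = Σ v_i α_i r_i = 6·6·1 + 11·9·2 + 9·8·12 + 9·5·2 + 4·2·5 = 1228 ≡ 6.
  α_i^2 mod 13 = [10, 3, 12, 12, 4].
  S_2 = Σ v_i α_i^2 r_i = 6·10·1 + 11·3·2 + 9·12·12 + 9·12·2 + 4·4·5 = 1718 ≡ 2.
  S = (5, 6, 2) ≠ 0, so r is not a codeword (an error is present).
Step 3: locate the error. For a single error e at position i, S_ℓ = v_i·e·α_i^ℓ, so α_err = S_1/S_0.
  S_0^{−1} = 5^{−1} = 8 (mod 13), so α_err = 6·8 = 48 ≡ 9 = α_2. Error position i = 2.
  Consistency check: S_2/S_1 = 2·11 = 22 ≡ 9 = α_err ✓ (single-error assumption holds).
Step 4: error magnitude e = S_0/v_2 = S_0·∏_{j≠2}(α_2 − α_j) = 5·6 = 30 ≡ 4 (mod 13).
Step 5: correct position 2: c_2 = r_2 − e = 2 − 4 ≡ 11 (mod 13). Hence c = [1, 11, 12, 2, 5].
  Check: interpolating c through the α_i gives m(x) = 7 + 12·x (degree < 2) with m(α_i) = c_i for every i, so c is indeed a codeword.


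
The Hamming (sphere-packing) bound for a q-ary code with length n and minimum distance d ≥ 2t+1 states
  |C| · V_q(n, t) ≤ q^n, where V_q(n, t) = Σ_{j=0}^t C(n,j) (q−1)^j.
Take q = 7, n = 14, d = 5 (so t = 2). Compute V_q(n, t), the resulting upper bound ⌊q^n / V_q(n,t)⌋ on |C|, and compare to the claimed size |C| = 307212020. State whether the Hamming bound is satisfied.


V_q(n, t) = 3361, q^n = 678223072849, Hamming bound = 201792047, |C| = 307212020 > bound (violated).

Step 1: Compute V_q(n, t) = Σ_{j=0}^2 C(n, j) (q−1)^j.
  j = 0: C(14,0)·(6)^0 = 1·1 = 1.
  j = 1: C(14,1)·(6)^1 = 14·6 = 84.
  j = 2: C(14,2)·(6)^2 = 91·36 = 3276.
  V_q(n, t) = 1 + 84 + 3276 = 3361.
Step 2: q^n = 7^14 = 678223072849.
Step 3: Hamming bound ⌊q^n / V_q(n,t)⌋ = ⌊678223072849/3361⌋ = 201792047.
Step 4: Compare |C| = 307212020 to 201792047: violated.
The claimed |C| lies above the Hamming bound, so no 7-ary code of length 14 with d ≥ 5 can have 307212020 codewords.


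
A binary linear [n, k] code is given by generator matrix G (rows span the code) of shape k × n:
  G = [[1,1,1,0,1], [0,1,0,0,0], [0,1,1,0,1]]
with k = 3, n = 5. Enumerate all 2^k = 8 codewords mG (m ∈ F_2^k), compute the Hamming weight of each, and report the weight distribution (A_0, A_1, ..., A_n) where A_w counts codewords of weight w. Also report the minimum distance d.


Weight distribution: A_0 = 1, A_1 = 2, A_2 = 2, A_3 = 2, A_4 = 1. Minimum distance d = 1.

Enumerate all 2^3 = 8 messages m ∈ F_2^3.
For each, compute codeword c = mG in F_2^5, then tally its weight.
  m = 000 → c = 00000, weight = 0.
  m = 100 → c = 11101, weight = 4.
  m = 010 → c = 01000, weight = 1.
  m = 110 → c = 10101, weight = 3.
  m = 001 → c = 01101, weight = 3.
  m = 101 → c = 10000, weight = 1.
  m = 011 → c = 00101, weight = 2.
  m = 111 → c = 11000, weight = 2.
Tally weights:
  weight 0: 1 codewords.
  weight 1: 2 codewords.
  weight 2: 2 codewords.
  weight 3: 2 codewords.
  weight 4: 1 codewords.
Minimum distance d = smallest w > 0 with A_w > 0 = 1.
Sanity: Σ A_w = 8 = 2^3 = 8 ✓.


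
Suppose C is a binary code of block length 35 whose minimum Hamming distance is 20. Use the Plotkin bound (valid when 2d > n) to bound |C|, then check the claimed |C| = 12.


Plotkin bound M ≤ 8; given |C| = 12 > bound (violated).

Check applicability: 2d = 40, n = 35.
2d − n = 5 > 0, so Plotkin applies.
Compute d/(2d−n) = 20/5 ≈ 4.0000.
⌊d/(2d−n)⌋ = 4.
Plotkin bound: M ≤ 2·4 = 8.
Given |C| = 12, check: VIOLATED.
This |C| is above the Plotkin bound, so no binary code with n = 35, d = 20 and 12 codewords exists.


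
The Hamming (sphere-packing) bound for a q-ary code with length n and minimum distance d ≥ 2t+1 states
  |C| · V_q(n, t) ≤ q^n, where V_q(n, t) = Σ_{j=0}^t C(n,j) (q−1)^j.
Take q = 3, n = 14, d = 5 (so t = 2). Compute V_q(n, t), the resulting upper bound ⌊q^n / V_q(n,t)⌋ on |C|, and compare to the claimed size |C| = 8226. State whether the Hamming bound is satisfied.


V_q(n, t) = 393, q^n = 4782969, Hamming bound = 12170, |C| = 8226 ≤ bound (satisfied).

Step 1: Compute V_q(n, t) = Σ_{j=0}^2 C(n, j) (q−1)^j.
  j = 0: C(14,0)·(2)^0 = 1·1 = 1.
  j = 1: C(14,1)·(2)^1 = 14·2 = 28.
  j = 2: C(14,2)·(2)^2 = 91·4 = 364.
  V_q(n, t) = 1 + 28 + 364 = 393.
Step 2: q^n = 3^14 = 4782969.
Step 3: Hamming bound ⌊q^n / V_q(n,t)⌋ = ⌊4782969/393⌋ = 12170.
Step 4: Compare |C| = 8226 to 12170: satisfied.
The claimed |C| lies below the Hamming bound.


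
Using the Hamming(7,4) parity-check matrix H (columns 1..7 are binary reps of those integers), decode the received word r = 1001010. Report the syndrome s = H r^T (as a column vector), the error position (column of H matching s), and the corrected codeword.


s = (0, 1, 1)^T, error position = 3, corrected codeword c = 1011010

Compute s = H r^T mod 2 one row at a time:
  s_1 = 1 + 0 + 1 + 0 = 2 ≡ 0 (mod 2).
  s_2 = 0 + 0 + 1 + 0 = 1 ≡ 1 (mod 2).
  s_3 = 1 + 0 + 0 + 0 = 1 ≡ 1 (mod 2).
s = (0, 1, 1)^T — this equals column 3 of H (binary 011), so error is at position 3.
Correct: flip bit 3 of r = 1001010 to get c = 1011010.


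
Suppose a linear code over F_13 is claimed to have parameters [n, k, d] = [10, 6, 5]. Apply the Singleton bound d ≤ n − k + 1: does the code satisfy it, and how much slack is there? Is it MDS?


Singleton RHS = n − k + 1 = 5, slack = 0, bound satisfied, MDS.

Singleton bound: d ≤ n − k + 1.
Here n = 10, k = 6, so n − k + 1 = 5.
Given d = 5, check d ≤ 5: YES.
Slack = (n − k + 1) − d = 0.
The code is MDS (slack = 0).
Description: the claimed parameters are [10, 6, 5]_13; such a code would be MDS (meets Singleton bound).


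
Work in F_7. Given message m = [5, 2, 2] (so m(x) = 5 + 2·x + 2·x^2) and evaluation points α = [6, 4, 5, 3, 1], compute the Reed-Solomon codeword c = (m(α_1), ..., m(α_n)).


c = [5, 3, 2, 1, 2]

Message polynomial: m(x) = 5 + 2·x + 2·x^2 (mod 7).
For each evaluation point α_i, compute m(α_i) mod 7:
  α_1 = 6: Horner steps 2 → 0 → 5, so m(6) = 5.
  α_2 = 4: Horner steps 2 → 3 → 3, so m(4) = 3.
  α_3 = 5: Horner steps 2 → 5 → 2, so m(5) = 2.
  α_4 = 3: Horner steps 2 → 1 → 1, so m(3) = 1.
  α_5 = 1: Horner steps 2 → 4 → 2, so m(1) = 2.
Codeword c = [5, 3, 2, 1, 2] ∈ F_7^5.


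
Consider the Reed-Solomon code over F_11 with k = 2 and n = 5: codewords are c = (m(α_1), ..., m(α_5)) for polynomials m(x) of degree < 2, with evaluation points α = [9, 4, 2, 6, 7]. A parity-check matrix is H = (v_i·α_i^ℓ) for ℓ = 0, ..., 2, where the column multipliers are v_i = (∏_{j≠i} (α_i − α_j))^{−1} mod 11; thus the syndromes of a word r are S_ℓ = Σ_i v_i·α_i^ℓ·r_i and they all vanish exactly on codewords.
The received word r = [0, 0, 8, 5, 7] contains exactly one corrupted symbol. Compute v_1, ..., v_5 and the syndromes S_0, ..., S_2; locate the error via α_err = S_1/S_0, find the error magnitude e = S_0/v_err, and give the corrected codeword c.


S = (9, 3, 1), error at position 2, error magnitude e = 10, c = [0, 1, 8, 5, 7].

Step 1: column multipliers v_i = (∏_{j≠i}(α_i − α_j))^{−1} mod 11.
  i = 1 (α = 9): (9−4)(9−2)(9−6)(9−7) = 5·7·3·2 = 210 ≡ 1, so v_1 = 1^{−1} = 1 (mod 11).
  i = 2 (α = 4): (4−9)(4−2)(4−6)(4−7) = (−5)·2·(−2)·(−3) = −60 ≡ 6, so v_2 = 6^{−1} = 2 (mod 11).
  i = 3 (α = 2): (2−9)(2−4)(2−6)(2−7) = (−7)·(−2)·(−4)·(−5) = 280 ≡ 5, so v_3 = 5^{−1} = 9 (mod 11).
  i = 4 (α = 6): (6−9)(6−4)(6−2)(6−7) = (−3)·2·4·(−1) = 24 ≡ 2, so v_4 = 2^{−1} = 6 (mod 11).
  i = 5 (α = 7): (7−9)(7−4)(7−2)(7−6) = (−2)·3·5·1 = −30 ≡ 3, so v_5 = 3^{−1} = 4 (mod 11).
  v = [1, 2, 9, 6, 4].
Step 2: syndromes of r = [0, 0, 8, 5, 7] (all sums mod 11).
  S_0 = Σ v_i r_i = 1·0 + 2·0 + 9·8 + 6·5 + 4·7 = 130 ≡ 9.
  S_1 = Σ v_i α_i r_i = 1·9·0 + 2·4·0 + 9·2·8 + 6·6·5 + 4·7·7 = 520 ≡ 3.
  α_i^2 mod 11 = [4, 5, 4, 3, 5].
  S_2 = Σ v_i α_i^2 r_i = 1·4·0 + 2·5·0 + 9·4·8 + 6·3·5 + 4·5·7 = 518 ≡ 1.
  S = (9, 3, 1) ≠ 0, so r is not a codeword (an error is present).
Step 3: locate the error. For a single error e at position i, S_ℓ = v_i·e·α_i^ℓ, so α_err = S_1/S_0.
  S_0^{−1} = 9^{−1} = 5 (mod 11), so α_err = 3·5 = 15 ≡ 4 = α_2. Error position i = 2.
  Consistency check: S_2/S_1 = 1·4 = 4 ≡ 4 = α_err ✓ (single-error assumption holds).
Step 4: error magnitude e = S_0/v_2 = S_0·∏_{j≠2}(α_2 − α_j) = 9·6 = 54 ≡ 10 (mod 11).
Step 5: correct position 2: c_2 = r_2 − e = 0 − 10 ≡ 1 (mod 11). Hence c = [0, 1, 8, 5, 7].
  Check: interpolating c through the α_i gives m(x) = 4 + 2·x (degree < 2) with m(α_i) = c_i for every i, so c is indeed a codeword.


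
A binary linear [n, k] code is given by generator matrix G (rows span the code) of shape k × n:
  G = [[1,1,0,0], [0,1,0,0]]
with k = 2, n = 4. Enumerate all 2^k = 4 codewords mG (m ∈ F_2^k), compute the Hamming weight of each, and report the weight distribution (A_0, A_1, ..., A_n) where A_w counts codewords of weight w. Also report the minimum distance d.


Weight distribution: A_0 = 1, A_1 = 2, A_2 = 1. Minimum distance d = 1.

Enumerate all 2^2 = 4 messages m ∈ F_2^2.
For each, compute codeword c = mG in F_2^4, then tally its weight.
  m = 00 → c = 0000, weight = 0.
  m = 10 → c = 1100, weight = 2.
  m = 01 → c = 0100, weight = 1.
  m = 11 → c = 1000, weight = 1.
Tally weights:
  weight 0: 1 codewords.
  weight 1: 2 codewords.
  weight 2: 1 codewords.
Minimum distance d = smallest w > 0 with A_w > 0 = 1.
Sanity: Σ A_w = 4 = 2^2 = 4 ✓.


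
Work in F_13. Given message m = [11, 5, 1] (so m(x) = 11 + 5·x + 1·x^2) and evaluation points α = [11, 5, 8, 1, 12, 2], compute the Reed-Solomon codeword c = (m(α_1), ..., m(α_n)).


c = [5, 9, 11, 4, 7, 12]

Message polynomial: m(x) = 11 + 5·x + 1·x^2 (mod 13).
For each evaluation point α_i, compute m(α_i) mod 13:
  α_1 = 11: Horner steps 1 → 3 → 5, so m(11) = 5.
  α_2 = 5: Horner steps 1 → 10 → 9, so m(5) = 9.
  α_3 = 8: Horner steps 1 → 0 → 11, so m(8) = 11.
  α_4 = 1: Horner steps 1 → 6 → 4, so m(1) = 4.
  α_5 = 12: Horner steps 1 → 4 → 7, so m(12) = 7.
  α_6 = 2: Horner steps 1 → 7 → 12, so m(2) = 12.
Codeword c = [5, 9, 11, 4, 7, 12] ∈ F_13^6.


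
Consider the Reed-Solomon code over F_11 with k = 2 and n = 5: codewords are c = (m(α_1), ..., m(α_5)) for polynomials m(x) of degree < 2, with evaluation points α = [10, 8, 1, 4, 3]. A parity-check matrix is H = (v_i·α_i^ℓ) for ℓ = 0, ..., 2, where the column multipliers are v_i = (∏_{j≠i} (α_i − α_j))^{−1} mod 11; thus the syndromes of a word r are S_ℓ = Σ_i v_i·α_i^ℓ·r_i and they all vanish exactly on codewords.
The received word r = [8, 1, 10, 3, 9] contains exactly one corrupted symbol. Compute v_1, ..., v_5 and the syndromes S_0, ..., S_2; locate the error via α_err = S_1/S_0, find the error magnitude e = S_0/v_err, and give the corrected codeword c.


S = (1, 10, 1), error at position 1, error magnitude e = 8, c = [0, 1, 10, 3, 9].

Step 1: column multipliers v_i = (∏_{j≠i}(α_i − α_j))^{−1} mod 11.
  i = 1 (α = 10): (10−8)(10−1)(10−4)(10−3) = 2·9·6·7 = 756 ≡ 8, so v_1 = 8^{−1} = 7 (mod 11).
  i = 2 (α = 8): (8−10)(8−1)(8−4)(8−3) = (−2)·7·4·5 = −280 ≡ 6, so v_2 = 6^{−1} = 2 (mod 11).
  i = 3 (α = 1): (1−10)(1−8)(1−4)(1−3) = (−9)·(−7)·(−3)·(−2) = 378 ≡ 4, so v_3 = 4^{−1} = 3 (mod 11).
  i = 4 (α = 4): (4−10)(4−8)(4−1)(4−3) = (−6)·(−4)·3·1 = 72 ≡ 6, so v_4 = 6^{−1} = 2 (mod 11).
  i = 5 (α = 3): (3−10)(3−8)(3−1)(3−4) = (−7)·(−5)·2·(−1) = −70 ≡ 7, so v_5 = 7^{−1} = 8 (mod 11).
  v = [7, 2, 3, 2, 8].
Step 2: syndromes of r = [8, 1, 10, 3, 9] (all sums mod 11).
  S_0 = Σ v_i r_i = 7·8 + 2·1 + 3·10 + 2·3 + 8·9 = 166 ≡ 1.
  S_1 = Σ v_i α_i r_i = 7·10·8 + 2·8·1 + 3·1·10 + 2·4·3 + 8·3·9 = 846 ≡ 10.
  α_i^2 mod 11 = [1, 9, 1, 5, 9].
  S_2 = Σ v_i α_i^2 r_i = 7·1·8 + 2·9·1 + 3·1·10 + 2·5·3 + 8·9·9 = 782 ≡ 1.
  S = (1, 10, 1) ≠ 0, so r is not a codeword (an error is present).
Step 3: locate the error. For a single error e at position i, S_ℓ = v_i·e·α_i^ℓ, so α_err = S_1/S_0.
  S_0^{−1} = 1^{−1} = 1 (mod 11), so α_err = 10·1 = 10 ≡ 10 = α_1. Error position i = 1.
  Consistency check: S_2/S_1 = 1·10 = 10 ≡ 10 = α_err ✓ (single-error assumption holds).
Step 4: error magnitude e = S_0/v_1 = S_0·∏_{j≠1}(α_1 − α_j) = 1·8 = 8 ≡ 8 (mod 11).
Step 5: correct position 1: c_1 = r_1 − e = 8 − 8 ≡ 0 (mod 11). Hence c = [0, 1, 10, 3, 9].
  Check: interpolating c through the α_i gives m(x) = 5 + 5·x (degree < 2) with m(α_i) = c_i for every i, so c is indeed a codeword.


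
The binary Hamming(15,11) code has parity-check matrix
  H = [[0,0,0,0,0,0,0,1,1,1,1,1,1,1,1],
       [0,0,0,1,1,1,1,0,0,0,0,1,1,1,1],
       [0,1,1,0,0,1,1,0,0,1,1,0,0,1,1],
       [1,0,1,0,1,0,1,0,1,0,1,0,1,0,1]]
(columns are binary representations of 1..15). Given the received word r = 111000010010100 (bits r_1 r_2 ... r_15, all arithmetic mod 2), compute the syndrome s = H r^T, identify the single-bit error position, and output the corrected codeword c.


s = (1, 1, 1, 0)^T, error position = 14, corrected codeword c = 111000010010110

Compute s = H r^T mod 2 one row at a time:
  s_1 = 1 + 0 + 0 + 1 + 0 + 1 + 0 + 0 = 3 ≡ 1 (mod 2).
  s_2 = 0 + 0 + 0 + 0 + 0 + 1 + 0 + 0 = 1 ≡ 1 (mod 2).
  s_3 = 1 + 1 + 0 + 0 + 0 + 1 + 0 + 0 = 3 ≡ 1 (mod 2).
  s_4 = 1 + 1 + 0 + 0 + 0 + 1 + 1 + 0 = 4 ≡ 0 (mod 2).
s = (1, 1, 1, 0)^T — this equals column 14 of H (binary 1110), so error is at position 14.
Correct: flip bit 14 of r = 111000010010100 to get c = 111000010010110.


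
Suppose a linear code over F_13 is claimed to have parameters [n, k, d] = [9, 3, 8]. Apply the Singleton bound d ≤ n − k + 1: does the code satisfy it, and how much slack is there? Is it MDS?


Singleton RHS = n − k + 1 = 7, slack = -1, bound violated (no such code; not MDS).

Singleton bound: d ≤ n − k + 1.
Here n = 9, k = 3, so n − k + 1 = 7.
Given d = 8, check d ≤ 7: NO.
Slack = (n − k + 1) − d = -1.
The slack is negative: d = 8 exceeds n − k + 1 = 7 by 1, so the Singleton bound is violated and no linear [9, 3, 8]_13 code can exist. In particular it is not MDS (MDS requires d = n − k + 1 exactly).
Description: the claimed parameters are [9, 3, 8]_13; such a code would be impossible (violates the Singleton bound).


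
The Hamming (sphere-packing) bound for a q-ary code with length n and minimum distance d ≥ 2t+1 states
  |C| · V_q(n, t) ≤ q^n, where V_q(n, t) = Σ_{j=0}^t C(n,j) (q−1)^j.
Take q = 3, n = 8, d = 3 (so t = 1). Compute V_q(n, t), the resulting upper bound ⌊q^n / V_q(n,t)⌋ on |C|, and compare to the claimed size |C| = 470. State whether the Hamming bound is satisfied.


V_q(n, t) = 17, q^n = 6561, Hamming bound = 385, |C| = 470 > bound (violated).

Step 1: Compute V_q(n, t) = Σ_{j=0}^1 C(n, j) (q−1)^j.
  j = 0: C(8,0)·(2)^0 = 1·1 = 1.
  j = 1: C(8,1)·(2)^1 = 8·2 = 16.
  V_q(n, t) = 1 + 16 = 17.
Step 2: q^n = 3^8 = 6561.
Step 3: Hamming bound ⌊q^n / V_q(n,t)⌋ = ⌊6561/17⌋ = 385.
Step 4: Compare |C| = 470 to 385: violated.
The claimed |C| lies above the Hamming bound, so no 3-ary code of length 8 with d ≥ 3 can have 470 codewords.


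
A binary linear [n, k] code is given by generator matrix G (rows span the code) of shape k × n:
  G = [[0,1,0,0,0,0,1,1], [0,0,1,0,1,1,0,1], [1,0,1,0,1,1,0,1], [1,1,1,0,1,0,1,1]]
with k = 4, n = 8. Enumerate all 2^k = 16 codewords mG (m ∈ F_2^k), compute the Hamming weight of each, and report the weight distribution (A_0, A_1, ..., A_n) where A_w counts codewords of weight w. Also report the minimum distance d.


Weight distribution: A_0 = 1, A_1 = 1, A_2 = 2, A_3 = 4, A_4 = 3, A_5 = 3, A_6 = 2. Minimum distance d = 1.

Enumerate all 2^4 = 16 messages m ∈ F_2^4.
For each, compute codeword c = mG in F_2^8, then tally its weight.
  m = 0000 → c = 00000000, weight = 0.
  m = 1000 → c = 01000011, weight = 3.
  m = 0100 → c = 00101101, weight = 4.
  m = 1100 → c = 01101110, weight = 5.
  m = 0010 → c = 10101101, weight = 5.
  m = 1010 → c = 11101110, weight = 6.
  m = 0110 → c = 10000000, weight = 1.
  m = 1110 → c = 11000011, weight = 4.
  m = 0001 → c = 11101011, weight = 6.
  m = 1001 → c = 10101000, weight = 3.
  m = 0101 → c = 11000110, weight = 4.
  m = 1101 → c = 10000101, weight = 3.
  m = 0011 → c = 01000110, weight = 3.
  m = 1011 → c = 00000101, weight = 2.
  m = 0111 → c = 01101011, weight = 5.
  m = 1111 → c = 00101000, weight = 2.
Tally weights:
  weight 0: 1 codewords.
  weight 1: 1 codewords.
  weight 2: 2 codewords.
  weight 3: 4 codewords.
  weight 4: 3 codewords.
  weight 5: 3 codewords.
  weight 6: 2 codewords.
Minimum distance d = smallest w > 0 with A_w > 0 = 1.
Sanity: Σ A_w = 16 = 2^4 = 16 ✓.


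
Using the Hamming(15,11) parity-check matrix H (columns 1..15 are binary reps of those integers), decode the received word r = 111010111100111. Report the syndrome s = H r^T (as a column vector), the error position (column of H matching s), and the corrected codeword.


s = (0, 1, 0, 1)^T, error position = 5, corrected codeword c = 111000111100111

Compute s = H r^T mod 2 one row at a time:
  s_1 = 1 + 1 + 1 + 0 + 0 + 1 + 1 + 1 = 6 ≡ 0 (mod 2).
  s_2 = 0 + 1 + 0 + 1 + 0 + 1 + 1 + 1 = 5 ≡ 1 (mod 2).
  s_3 = 1 + 1 + 0 + 1 + 1 + 0 + 1 + 1 = 6 ≡ 0 (mod 2).
  s_4 = 1 + 1 + 1 + 1 + 1 + 0 + 1 + 1 = 7 ≡ 1 (mod 2).
s = (0, 1, 0, 1)^T — this equals column 5 of H (binary 0101), so error is at position 5.
Correct: flip bit 5 of r = 111010111100111 to get c = 111000111100111.


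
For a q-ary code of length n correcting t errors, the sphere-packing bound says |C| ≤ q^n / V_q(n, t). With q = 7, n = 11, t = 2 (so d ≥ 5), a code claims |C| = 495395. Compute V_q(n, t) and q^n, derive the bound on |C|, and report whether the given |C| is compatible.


V_q(n, t) = 2047, q^n = 1977326743, Hamming bound = 965963, |C| = 495395 ≤ bound (satisfied).

Step 1: Compute V_q(n, t) = Σ_{j=0}^2 C(n, j) (q−1)^j.
  j = 0: C(11,0)·(6)^0 = 1·1 = 1.
  j = 1: C(11,1)·(6)^1 = 11·6 = 66.
  j = 2: C(11,2)·(6)^2 = 55·36 = 1980.
  V_q(n, t) = 1 + 66 + 1980 = 2047.
Step 2: q^n = 7^11 = 1977326743.
Step 3: Hamming bound ⌊q^n / V_q(n,t)⌋ = ⌊1977326743/2047⌋ = 965963.
Step 4: Compare |C| = 495395 to 965963: satisfied.
The claimed |C| lies below the Hamming bound.


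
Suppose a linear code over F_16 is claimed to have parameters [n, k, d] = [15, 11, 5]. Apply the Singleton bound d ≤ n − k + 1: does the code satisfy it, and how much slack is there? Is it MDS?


Singleton RHS = n − k + 1 = 5, slack = 0, bound satisfied, MDS.

Singleton bound: d ≤ n − k + 1.
Here n = 15, k = 11, so n − k + 1 = 5.
Given d = 5, check d ≤ 5: YES.
Slack = (n − k + 1) − d = 0.
The code is MDS (slack = 0).
Description: the claimed parameters are [15, 11, 5]_16; such a code would be MDS (meets Singleton bound).


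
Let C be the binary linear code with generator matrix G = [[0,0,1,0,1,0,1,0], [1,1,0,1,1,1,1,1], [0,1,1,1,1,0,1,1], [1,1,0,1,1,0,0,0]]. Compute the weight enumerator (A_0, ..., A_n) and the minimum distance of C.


Weight distribution: A_0 = 1, A_3 = 5, A_4 = 5, A_5 = 2, A_6 = 2, A_7 = 1. Minimum distance d = 3.

Enumerate all 2^4 = 16 messages m ∈ F_2^4.
For each, compute codeword c = mG in F_2^8, then tally its weight.
  m = 0000 → c = 00000000, weight = 0.
  m = 1000 → c = 00101010, weight = 3.
  m = 0100 → c = 11011111, weight = 7.
  m = 1100 → c = 11110101, weight = 6.
  m = 0010 → c = 01111011, weight = 6.
  m = 1010 → c = 01010001, weight = 3.
  m = 0110 → c = 10100100, weight = 3.
  m = 1110 → c = 10001110, weight = 4.
  m = 0001 → c = 11011000, weight = 4.
  m = 1001 → c = 11110010, weight = 5.
  m = 0101 → c = 00000111, weight = 3.
  m = 1101 → c = 00101101, weight = 4.
  m = 0011 → c = 10100011, weight = 4.
  m = 1011 → c = 10001001, weight = 3.
  m = 0111 → c = 01111100, weight = 5.
  m = 1111 → c = 01010110, weight = 4.
Tally weights:
  weight 0: 1 codewords.
  weight 3: 5 codewords.
  weight 4: 5 codewords.
  weight 5: 2 codewords.
  weight 6: 2 codewords.
  weight 7: 1 codewords.
Minimum distance d = smallest w > 0 with A_w > 0 = 3.
Sanity: Σ A_w = 16 = 2^4 = 16 ✓.


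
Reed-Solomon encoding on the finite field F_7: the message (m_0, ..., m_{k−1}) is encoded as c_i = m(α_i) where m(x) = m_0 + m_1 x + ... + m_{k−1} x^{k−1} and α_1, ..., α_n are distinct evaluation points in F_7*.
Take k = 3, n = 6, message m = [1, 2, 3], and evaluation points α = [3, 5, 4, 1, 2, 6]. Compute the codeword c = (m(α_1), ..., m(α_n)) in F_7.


c = [6, 2, 1, 6, 3, 2]

Message polynomial: m(x) = 1 + 2·x + 3·x^2 (mod 7).
For each evaluation point α_i, compute m(α_i) mod 7:
  α_1 = 3: Horner steps 3 → 4 → 6, so m(3) = 6.
  α_2 = 5: Horner steps 3 → 3 → 2, so m(5) = 2.
  α_3 = 4: Horner steps 3 → 0 → 1, so m(4) = 1.
  α_4 = 1: Horner steps 3 → 5 → 6, so m(1) = 6.
  α_5 = 2: Horner steps 3 → 1 → 3, so m(2) = 3.
  α_6 = 6: Horner steps 3 → 6 → 2, so m(6) = 2.
Codeword c = [6, 2, 1, 6, 3, 2] ∈ F_7^6.


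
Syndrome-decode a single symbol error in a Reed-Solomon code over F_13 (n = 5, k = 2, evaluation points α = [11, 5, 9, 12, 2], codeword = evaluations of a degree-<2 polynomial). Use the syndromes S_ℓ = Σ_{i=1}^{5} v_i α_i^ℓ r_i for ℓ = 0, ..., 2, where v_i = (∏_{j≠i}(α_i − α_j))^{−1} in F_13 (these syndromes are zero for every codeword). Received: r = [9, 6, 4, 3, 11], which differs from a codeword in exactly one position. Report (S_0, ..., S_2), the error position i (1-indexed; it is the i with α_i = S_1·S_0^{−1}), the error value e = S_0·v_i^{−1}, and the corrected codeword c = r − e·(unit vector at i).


S = (4, 10, 12), error at position 3, error magnitude e = 9, c = [9, 6, 8, 3, 11].

Step 1: column multipliers v_i = (∏_{j≠i}(α_i − α_j))^{−1} mod 13.
  i = 1 (α = 11): (11−5)(11−9)(11−12)(11−2) = 6·2·(−1)·9 = −108 ≡ 9, so v_1 = 9^{−1} = 3 (mod 13).
  i = 2 (α = 5): (5−11)(5−9)(5−12)(5−2) = (−6)·(−4)·(−7)·3 = −504 ≡ 3, so v_2 = 3^{−1} = 9 (mod 13).
  i = 3 (α = 9): (9−11)(9−5)(9−12)(9−2) = (−2)·4·(−3)·7 = 168 ≡ 12, so v_3 = 12^{−1} = 12 (mod 13).
  i = 4 (α = 12): (12−11)(12−5)(12−9)(12−2) = 1·7·3·10 = 210 ≡ 2, so v_4 = 2^{−1} = 7 (mod 13).
  i = 5 (α = 2): (2−11)(2−5)(2−9)(2−12) = (−9)·(−3)·(−7)·(−10) = 1890 ≡ 5, so v_5 = 5^{−1} = 8 (mod 13).
  v = [3, 9, 12, 7, 8].
Step 2: syndromes of r = [9, 6, 4, 3, 11] (all sums mod 13).
  S_0 = Σ v_i r_i = 3·9 + 9·6 + 12·4 + 7·3 + 8·11 = 238 ≡ 4.
  S_1 = Σ v_i α_i r_i = 3·11·9 + 9·5·6 + 12·9·4 + 7·12·3 + 8·2·11 = 1427 ≡ 10.
  α_i^2 mod 13 = [4, 12, 3, 1, 4].
  S_2 = Σ v_i α_i^2 r_i = 3·4·9 + 9·12·6 + 12·3·4 + 7·1·3 + 8·4·11 = 1273 ≡ 12.
  S = (4, 10, 12) ≠ 0, so r is not a codeword (an error is present).
Step 3: locate the error. For a single error e at position i, S_ℓ = v_i·e·α_i^ℓ, so α_err = S_1/S_0.
  S_0^{−1} = 4^{−1} = 10 (mod 13), so α_err = 10·10 = 100 ≡ 9 = α_3. Error position i = 3.
  Consistency check: S_2/S_1 = 12·4 = 48 ≡ 9 = α_err ✓ (single-error assumption holds).
Step 4: error magnitude e = S_0/v_3 = S_0·∏_{j≠3}(α_3 − α_j) = 4·12 = 48 ≡ 9 (mod 13).
Step 5: correct position 3: c_3 = r_3 − e = 4 − 9 ≡ 8 (mod 13). Hence c = [9, 6, 8, 3, 11].
  Check: interpolating c through the α_i gives m(x) = 10 + 7·x (degree < 2) with m(α_i) = c_i for every i, so c is indeed a codeword.
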